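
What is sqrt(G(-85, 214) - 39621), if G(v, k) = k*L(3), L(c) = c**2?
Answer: I*sqrt(37695) ≈ 194.15*I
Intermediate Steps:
G(v, k) = 9*k (G(v, k) = k*3**2 = k*9 = 9*k)
sqrt(G(-85, 214) - 39621) = sqrt(9*214 - 39621) = sqrt(1926 - 39621) = sqrt(-37695) = I*sqrt(37695)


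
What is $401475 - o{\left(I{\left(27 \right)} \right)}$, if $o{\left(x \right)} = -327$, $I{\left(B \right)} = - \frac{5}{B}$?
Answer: $401802$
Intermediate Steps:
$401475 - o{\left(I{\left(27 \right)} \right)} = 401475 - -327 = 401475 + 327 = 401802$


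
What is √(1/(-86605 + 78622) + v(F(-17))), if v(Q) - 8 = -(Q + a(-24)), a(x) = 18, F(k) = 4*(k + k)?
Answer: √892195159/2661 ≈ 11.225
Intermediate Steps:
F(k) = 8*k (F(k) = 4*(2*k) = 8*k)
v(Q) = -10 - Q (v(Q) = 8 - (Q + 18) = 8 - (18 + Q) = 8 + (-18 - Q) = -10 - Q)
√(1/(-86605 + 78622) + v(F(-17))) = √(1/(-86605 + 78622) + (-10 - 8*(-17))) = √(1/(-7983) + (-10 - 1*(-136))) = √(-1/7983 + (-10 + 136)) = √(-1/7983 + 126) = √(1005857/7983) = √892195159/2661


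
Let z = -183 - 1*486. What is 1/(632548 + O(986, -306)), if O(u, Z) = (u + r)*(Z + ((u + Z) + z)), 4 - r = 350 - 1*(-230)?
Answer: 1/511598 ≈ 1.9547e-6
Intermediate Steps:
z = -669 (z = -183 - 486 = -669)
r = -576 (r = 4 - (350 - 1*(-230)) = 4 - (350 + 230) = 4 - 1*580 = 4 - 580 = -576)
O(u, Z) = (-576 + u)*(-669 + u + 2*Z) (O(u, Z) = (u - 576)*(Z + ((u + Z) - 669)) = (-576 + u)*(Z + ((Z + u) - 669)) = (-576 + u)*(Z + (-669 + Z + u)) = (-576 + u)*(-669 + u + 2*Z))
1/(632548 + O(986, -306)) = 1/(632548 + (385344 + 986² - 1245*986 - 1152*(-306) + 2*(-306)*986)) = 1/(632548 + (385344 + 972196 - 1227570 + 352512 - 603432)) = 1/(632548 - 120950) = 1/511598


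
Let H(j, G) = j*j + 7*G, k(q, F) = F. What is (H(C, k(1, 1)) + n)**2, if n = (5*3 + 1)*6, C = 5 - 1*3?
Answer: 11449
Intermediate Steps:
C = 2 (C = 5 - 3 = 2)
H(j, G) = j**2 + 7*G
n = 96 (n = (15 + 1)*6 = 16*6 = 96)
(H(C, k(1, 1)) + n)**2 = ((2**2 + 7*1) + 96)**2 = ((4 + 7) + 96)**2 = (11 + 96)**2 = 107**2 = 11449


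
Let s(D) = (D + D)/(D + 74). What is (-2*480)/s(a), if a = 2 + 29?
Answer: -50400/31 ≈ -1625.8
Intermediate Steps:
a = 31
s(D) = 2*D/(74 + D) (s(D) = (2*D)/(74 + D) = 2*D/(74 + D))
(-2*480)/s(a) = (-2*480)/((2*31/(74 + 31))) = -960/(2*31/105) = -960/(2*31*(1/105)) = -960/62/105 = -960*105/62 = -50400/31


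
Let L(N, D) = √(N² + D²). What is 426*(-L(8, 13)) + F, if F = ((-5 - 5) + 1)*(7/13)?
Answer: -63/13 - 426*√233 ≈ -6507.5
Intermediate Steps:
L(N, D) = √(D² + N²)
F = -63/13 (F = (-10 + 1)*(7*(1/13)) = -9*7/13 = -63/13 ≈ -4.8462)
426*(-L(8, 13)) + F = 426*(-√(13² + 8²)) - 63/13 = 426*(-√(169 + 64)) - 63/13 = 426*(-√233) - 63/13 = -426*√233 - 63/13 = -63/13 - 426*√233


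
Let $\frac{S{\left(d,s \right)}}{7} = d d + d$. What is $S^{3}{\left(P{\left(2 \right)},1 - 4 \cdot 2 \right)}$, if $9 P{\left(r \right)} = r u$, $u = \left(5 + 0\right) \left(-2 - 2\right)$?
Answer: $\frac{653972032000}{531441} \approx 1.2306 \cdot 10^{6}$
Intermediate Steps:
$u = -20$ ($u = 5 \left(-4\right) = -20$)
$P{\left(r \right)} = - \frac{20 r}{9}$ ($P{\left(r \right)} = \frac{r \left(-20\right)}{9} = \frac{\left(-20\right) r}{9} = - \frac{20 r}{9}$)
$S{\left(d,s \right)} = 7 d + 7 d^{2}$ ($S{\left(d,s \right)} = 7 \left(d d + d\right) = 7 \left(d^{2} + d\right) = 7 \left(d + d^{2}\right) = 7 d + 7 d^{2}$)
$S^{3}{\left(P{\left(2 \right)},1 - 4 \cdot 2 \right)} = \left(7 \left(\left(- \frac{20}{9}\right) 2\right) \left(1 - \frac{40}{9}\right)\right)^{3} = \left(7 \left(- \frac{40}{9}\right) \left(1 - \frac{40}{9}\right)\right)^{3} = \left(7 \left(- \frac{40}{9}\right) \left(- \frac{31}{9}\right)\right)^{3} = \left(\frac{8680}{81}\right)^{3} = \frac{653972032000}{531441}$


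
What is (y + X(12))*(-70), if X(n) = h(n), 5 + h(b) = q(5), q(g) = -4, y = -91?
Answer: 7000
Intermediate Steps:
h(b) = -9 (h(b) = -5 - 4 = -9)
X(n) = -9
(y + X(12))*(-70) = (-91 - 9)*(-70) = -100*(-70) = 7000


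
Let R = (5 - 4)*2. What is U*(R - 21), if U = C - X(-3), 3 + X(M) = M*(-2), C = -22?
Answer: 475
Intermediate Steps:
X(M) = -3 - 2*M (X(M) = -3 + M*(-2) = -3 - 2*M)
U = -25 (U = -22 - (-3 - 2*(-3)) = -22 - (-3 + 6) = -22 - 1*3 = -22 - 3 = -25)
R = 2 (R = 1*2 = 2)
U*(R - 21) = -25*(2 - 21) = -25*(-19) = 475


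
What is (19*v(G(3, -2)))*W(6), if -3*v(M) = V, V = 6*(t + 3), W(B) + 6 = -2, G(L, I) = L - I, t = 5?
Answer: 2432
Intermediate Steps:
W(B) = -8 (W(B) = -6 - 2 = -8)
V = 48 (V = 6*(5 + 3) = 6*8 = 48)
v(M) = -16 (v(M) = -⅓*48 = -16)
(19*v(G(3, -2)))*W(6) = (19*(-16))*(-8) = -304*(-8) = 2432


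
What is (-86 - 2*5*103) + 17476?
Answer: 16360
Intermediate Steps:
(-86 - 2*5*103) + 17476 = (-86 - 10*103) + 17476 = (-86 - 1030) + 17476 = -1116 + 17476 = 16360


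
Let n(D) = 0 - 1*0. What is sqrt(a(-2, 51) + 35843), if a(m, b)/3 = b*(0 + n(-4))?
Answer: sqrt(35843) ≈ 189.32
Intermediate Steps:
n(D) = 0 (n(D) = 0 + 0 = 0)
a(m, b) = 0 (a(m, b) = 3*(b*(0 + 0)) = 3*(b*0) = 3*0 = 0)
sqrt(a(-2, 51) + 35843) = sqrt(0 + 35843) = sqrt(35843)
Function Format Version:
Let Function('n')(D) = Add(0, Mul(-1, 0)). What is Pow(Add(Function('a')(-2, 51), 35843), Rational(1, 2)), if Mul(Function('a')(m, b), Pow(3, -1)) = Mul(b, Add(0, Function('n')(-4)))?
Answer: Pow(35843, Rational(1, 2)) ≈ 189.32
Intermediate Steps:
Function('n')(D) = 0 (Function('n')(D) = Add(0, 0) = 0)
Function('a')(m, b) = 0 (Function('a')(m, b) = Mul(3, Mul(b, Add(0, 0))) = Mul(3, Mul(b, 0)) = Mul(3, 0) = 0)
Pow(Add(Function('a')(-2, 51), 35843), Rational(1, 2)) = Pow(Add(0, 35843), Rational(1, 2)) = Pow(35843, Rational(1, 2))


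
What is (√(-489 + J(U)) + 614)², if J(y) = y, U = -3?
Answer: 376504 + 2456*I*√123 ≈ 3.765e+5 + 27238.0*I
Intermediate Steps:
(√(-489 + J(U)) + 614)² = (√(-489 - 3) + 614)² = (√(-492) + 614)² = (2*I*√123 + 614)² = (614 + 2*I*√123)²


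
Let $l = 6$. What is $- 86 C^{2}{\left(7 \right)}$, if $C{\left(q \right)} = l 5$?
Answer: $-77400$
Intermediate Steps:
$C{\left(q \right)} = 30$ ($C{\left(q \right)} = 6 \cdot 5 = 30$)
$- 86 C^{2}{\left(7 \right)} = - 86 \cdot 30^{2} = \left(-86\right) 900 = -77400$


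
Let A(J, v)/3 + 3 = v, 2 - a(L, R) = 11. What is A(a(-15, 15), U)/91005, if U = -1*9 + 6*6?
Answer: 24/30335 ≈ 0.00079117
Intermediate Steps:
a(L, R) = -9 (a(L, R) = 2 - 1*11 = 2 - 11 = -9)
U = 27 (U = -9 + 36 = 27)
A(J, v) = -9 + 3*v
A(a(-15, 15), U)/91005 = (-9 + 3*27)/91005 = (-9 + 81)*(1/91005) = 72*(1/91005) = 24/30335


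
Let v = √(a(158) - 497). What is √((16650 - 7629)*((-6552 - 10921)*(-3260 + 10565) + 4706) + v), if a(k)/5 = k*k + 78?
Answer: √(-1151400377739 + 3*√13857) ≈ 1.073e+6*I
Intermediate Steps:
a(k) = 390 + 5*k² (a(k) = 5*(k*k + 78) = 5*(k² + 78) = 5*(78 + k²) = 390 + 5*k²)
v = 3*√13857 (v = √((390 + 5*158²) - 497) = √((390 + 5*24964) - 497) = √((390 + 124820) - 497) = √(125210 - 497) = √124713 = 3*√13857 ≈ 353.15)
√((16650 - 7629)*((-6552 - 10921)*(-3260 + 10565) + 4706) + v) = √((16650 - 7629)*((-6552 - 10921)*(-3260 + 10565) + 4706) + 3*√13857) = √(9021*(-17473*7305 + 4706) + 3*√13857) = √(9021*(-127640265 + 4706) + 3*√13857) = √(9021*(-127635559) + 3*√13857) = √(-1151400377739 + 3*√13857)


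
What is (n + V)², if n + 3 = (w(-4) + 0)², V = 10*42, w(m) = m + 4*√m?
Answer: 132065 - 47232*I ≈ 1.3207e+5 - 47232.0*I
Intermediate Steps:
V = 420
n = -3 + (-4 + 8*I)² (n = -3 + ((-4 + 4*√(-4)) + 0)² = -3 + ((-4 + 4*(2*I)) + 0)² = -3 + ((-4 + 8*I) + 0)² = -3 + (-4 + 8*I)² ≈ -51.0 - 64.0*I)
(n + V)² = ((-51 - 64*I) + 420)² = (369 - 64*I)²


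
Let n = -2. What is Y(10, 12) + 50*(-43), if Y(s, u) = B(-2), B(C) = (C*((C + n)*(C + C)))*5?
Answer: -2310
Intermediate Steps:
B(C) = 10*C²*(-2 + C) (B(C) = (C*((C - 2)*(C + C)))*5 = (C*((-2 + C)*(2*C)))*5 = (C*(2*C*(-2 + C)))*5 = (2*C²*(-2 + C))*5 = 10*C²*(-2 + C))
Y(s, u) = -160 (Y(s, u) = 10*(-2)²*(-2 - 2) = 10*4*(-4) = -160)
Y(10, 12) + 50*(-43) = -160 + 50*(-43) = -160 - 2150 = -2310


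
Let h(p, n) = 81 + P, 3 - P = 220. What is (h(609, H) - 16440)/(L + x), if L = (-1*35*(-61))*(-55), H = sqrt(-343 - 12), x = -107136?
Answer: 16576/224561 ≈ 0.073815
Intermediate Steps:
P = -217 (P = 3 - 1*220 = 3 - 220 = -217)
H = I*sqrt(355) (H = sqrt(-355) = I*sqrt(355) ≈ 18.841*I)
h(p, n) = -136 (h(p, n) = 81 - 217 = -136)
L = -117425 (L = -35*(-61)*(-55) = 2135*(-55) = -117425)
(h(609, H) - 16440)/(L + x) = (-136 - 16440)/(-117425 - 107136) = -16576/(-224561) = -16576*(-1/224561) = 16576/224561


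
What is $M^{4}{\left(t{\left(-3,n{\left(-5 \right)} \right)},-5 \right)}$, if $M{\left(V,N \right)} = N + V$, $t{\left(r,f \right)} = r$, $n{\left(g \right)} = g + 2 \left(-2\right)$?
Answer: $4096$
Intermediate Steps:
$n{\left(g \right)} = -4 + g$ ($n{\left(g \right)} = g - 4 = -4 + g$)
$M^{4}{\left(t{\left(-3,n{\left(-5 \right)} \right)},-5 \right)} = \left(-5 - 3\right)^{4} = \left(-8\right)^{4} = 4096$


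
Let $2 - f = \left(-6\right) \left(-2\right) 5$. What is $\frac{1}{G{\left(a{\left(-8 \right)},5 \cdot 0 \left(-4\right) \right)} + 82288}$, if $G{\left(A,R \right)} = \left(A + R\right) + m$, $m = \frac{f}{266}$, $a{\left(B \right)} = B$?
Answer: $\frac{133}{10943211} \approx 1.2154 \cdot 10^{-5}$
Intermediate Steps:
$f = -58$ ($f = 2 - \left(-6\right) \left(-2\right) 5 = 2 - 12 \cdot 5 = 2 - 60 = -58$)
$m = - \frac{29}{133}$ ($m = - \frac{58}{266} = \left(-58\right) \frac{1}{266} = - \frac{29}{133} \approx -0.21804$)
$G{\left(A,R \right)} = - \frac{29}{133} + A + R$ ($G{\left(A,R \right)} = \left(A + R\right) - \frac{29}{133} = - \frac{29}{133} + A + R$)
$\frac{1}{G{\left(a{\left(-8 \right)},5 \cdot 0 \left(-4\right) \right)} + 82288} = \frac{1}{\left(- \frac{29}{133} - 8 + 5 \cdot 0 \left(-4\right)\right) + 82288} = \frac{1}{\left(- \frac{29}{133} - 8 + 0 \left(-4\right)\right) + 82288} = \frac{1}{\left(- \frac{29}{133} - 8 + 0\right) + 82288} = \frac{1}{- \frac{1093}{133} + 82288} = \frac{1}{\frac{10943211}{133}} = \frac{133}{10943211}$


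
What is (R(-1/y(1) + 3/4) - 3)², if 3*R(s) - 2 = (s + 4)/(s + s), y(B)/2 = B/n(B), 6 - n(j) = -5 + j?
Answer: 6241/1156 ≈ 5.3988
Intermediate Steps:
n(j) = 11 - j (n(j) = 6 - (-5 + j) = 6 + (5 - j) = 11 - j)
y(B) = 2*B/(11 - B) (y(B) = 2*(B/(11 - B)) = 2*B/(11 - B))
R(s) = ⅔ + (4 + s)/(6*s) (R(s) = ⅔ + ((s + 4)/(s + s))/3 = ⅔ + ((4 + s)/((2*s)))/3 = ⅔ + ((4 + s)*(1/(2*s)))/3 = ⅔ + ((4 + s)/(2*s))/3 = ⅔ + (4 + s)/(6*s))
(R(-1/y(1) + 3/4) - 3)² = ((4 + 5*(-1/((-2*1/(-11 + 1))) + 3/4))/(6*(-1/((-2*1/(-11 + 1))) + 3/4)) - 3)² = ((4 + 5*(-1/((-2*1/(-10))) + 3*(¼)))/(6*(-1/((-2*1/(-10))) + 3*(¼))) - 3)² = ((4 + 5*(-1/((-2*1*(-⅒))) + ¾))/(6*(-1/((-2*1*(-⅒))) + ¾)) - 3)² = ((4 + 5*(-1/⅕ + ¾))/(6*(-1/⅕ + ¾)) - 3)² = ((4 + 5*(-1*5 + ¾))/(6*(-1*5 + ¾)) - 3)² = ((4 + 5*(-5 + ¾))/(6*(-5 + ¾)) - 3)² = ((4 + 5*(-17/4))/(6*(-17/4)) - 3)² = ((⅙)*(-4/17)*(4 - 85/4) - 3)² = ((⅙)*(-4/17)*(-69/4) - 3)² = (23/34 - 3)² = (-79/34)² = 6241/1156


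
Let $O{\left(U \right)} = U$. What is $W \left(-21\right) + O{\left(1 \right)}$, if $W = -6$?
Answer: $127$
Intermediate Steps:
$W \left(-21\right) + O{\left(1 \right)} = \left(-6\right) \left(-21\right) + 1 = 126 + 1 = 127$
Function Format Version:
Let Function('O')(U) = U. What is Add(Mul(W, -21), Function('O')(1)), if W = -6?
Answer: 127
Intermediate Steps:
Add(Mul(W, -21), Function('O')(1)) = Add(Mul(-6, -21), 1) = Add(126, 1) = 127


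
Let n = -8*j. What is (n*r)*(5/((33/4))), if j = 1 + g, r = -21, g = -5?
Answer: -4480/11 ≈ -407.27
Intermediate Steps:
j = -4 (j = 1 - 5 = -4)
n = 32 (n = -8*(-4) = 32)
(n*r)*(5/((33/4))) = (32*(-21))*(5/((33/4))) = -3360/(33*(1/4)) = -3360/33/4 = -3360*4/33 = -672*20/33 = -4480/11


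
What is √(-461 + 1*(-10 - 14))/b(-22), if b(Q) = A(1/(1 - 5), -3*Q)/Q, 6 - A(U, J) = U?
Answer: -88*I*√485/25 ≈ -77.52*I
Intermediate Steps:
A(U, J) = 6 - U
b(Q) = 25/(4*Q) (b(Q) = (6 - 1/(1 - 5))/Q = (6 - 1/(-4))/Q = (6 - 1*(-¼))/Q = (6 + ¼)/Q = 25/(4*Q))
√(-461 + 1*(-10 - 14))/b(-22) = √(-461 + 1*(-10 - 14))/(((25/4)/(-22))) = √(-461 + 1*(-24))/(((25/4)*(-1/22))) = √(-461 - 24)/(-25/88) = √(-485)*(-88/25) = (I*√485)*(-88/25) = -88*I*√485/25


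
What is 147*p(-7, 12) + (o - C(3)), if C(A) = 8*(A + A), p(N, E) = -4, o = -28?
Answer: -664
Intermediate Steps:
C(A) = 16*A (C(A) = 8*(2*A) = 16*A)
147*p(-7, 12) + (o - C(3)) = 147*(-4) + (-28 - 16*3) = -588 + (-28 - 1*48) = -588 + (-28 - 48) = -588 - 76 = -664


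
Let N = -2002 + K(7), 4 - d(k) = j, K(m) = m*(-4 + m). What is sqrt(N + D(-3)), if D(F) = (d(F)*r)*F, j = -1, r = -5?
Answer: I*sqrt(1906) ≈ 43.658*I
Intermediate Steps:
d(k) = 5 (d(k) = 4 - 1*(-1) = 4 + 1 = 5)
D(F) = -25*F (D(F) = (5*(-5))*F = -25*F)
N = -1981 (N = -2002 + 7*(-4 + 7) = -2002 + 7*3 = -2002 + 21 = -1981)
sqrt(N + D(-3)) = sqrt(-1981 - 25*(-3)) = sqrt(-1981 + 75) = sqrt(-1906) = I*sqrt(1906)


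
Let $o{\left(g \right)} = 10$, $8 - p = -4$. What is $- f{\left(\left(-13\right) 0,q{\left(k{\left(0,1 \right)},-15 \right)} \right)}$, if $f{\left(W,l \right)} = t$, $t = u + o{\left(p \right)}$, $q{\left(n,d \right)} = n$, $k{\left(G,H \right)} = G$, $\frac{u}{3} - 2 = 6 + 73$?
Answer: $-253$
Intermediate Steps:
$p = 12$ ($p = 8 - -4 = 8 + 4 = 12$)
$u = 243$ ($u = 6 + 3 \left(6 + 73\right) = 6 + 3 \cdot 79 = 6 + 237 = 243$)
$t = 253$ ($t = 243 + 10 = 253$)
$f{\left(W,l \right)} = 253$
$- f{\left(\left(-13\right) 0,q{\left(k{\left(0,1 \right)},-15 \right)} \right)} = \left(-1\right) 253 = -253$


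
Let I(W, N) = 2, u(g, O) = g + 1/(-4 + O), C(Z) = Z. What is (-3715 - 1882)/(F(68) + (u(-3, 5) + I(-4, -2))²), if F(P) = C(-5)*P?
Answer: 5597/340 ≈ 16.462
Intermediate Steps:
F(P) = -5*P
(-3715 - 1882)/(F(68) + (u(-3, 5) + I(-4, -2))²) = (-3715 - 1882)/(-5*68 + ((1 - 4*(-3) + 5*(-3))/(-4 + 5) + 2)²) = -5597/(-340 + ((1 + 12 - 15)/1 + 2)²) = -5597/(-340 + (1*(-2) + 2)²) = -5597/(-340 + (-2 + 2)²) = -5597/(-340 + 0²) = -5597/(-340 + 0) = -5597/(-340) = -5597*(-1/340) = 5597/340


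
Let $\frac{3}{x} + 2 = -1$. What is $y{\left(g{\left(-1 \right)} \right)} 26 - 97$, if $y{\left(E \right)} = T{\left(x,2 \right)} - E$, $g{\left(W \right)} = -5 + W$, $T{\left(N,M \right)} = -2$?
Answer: $7$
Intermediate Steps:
$x = -1$ ($x = \frac{3}{-2 - 1} = \frac{3}{-3} = 3 \left(- \frac{1}{3}\right) = -1$)
$y{\left(E \right)} = -2 - E$
$y{\left(g{\left(-1 \right)} \right)} 26 - 97 = \left(-2 - \left(-5 - 1\right)\right) 26 - 97 = \left(-2 - -6\right) 26 - 97 = \left(-2 + 6\right) 26 - 97 = 4 \cdot 26 - 97 = 104 - 97 = 7$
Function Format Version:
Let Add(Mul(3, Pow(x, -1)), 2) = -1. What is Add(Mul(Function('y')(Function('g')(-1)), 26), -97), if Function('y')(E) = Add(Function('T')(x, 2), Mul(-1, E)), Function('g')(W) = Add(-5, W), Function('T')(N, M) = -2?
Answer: 7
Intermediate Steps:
x = -1 (x = Mul(3, Pow(Add(-2, -1), -1)) = Mul(3, Pow(-3, -1)) = Mul(3, Rational(-1, 3)) = -1)
Function('y')(E) = Add(-2, Mul(-1, E))
Add(Mul(Function('y')(Function('g')(-1)), 26), -97) = Add(Mul(Add(-2, Mul(-1, Add(-5, -1))), 26), -97) = Add(Mul(Add(-2, Mul(-1, -6)), 26), -97) = Add(Mul(Add(-2, 6), 26), -97) = Add(Mul(4, 26), -97) = Add(104, -97) = 7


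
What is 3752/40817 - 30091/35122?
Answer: -9213837/12046846 ≈ -0.76483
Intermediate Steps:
3752/40817 - 30091/35122 = 3752*(1/40817) - 30091*1/35122 = 536/5831 - 30091/35122 = -9213837/12046846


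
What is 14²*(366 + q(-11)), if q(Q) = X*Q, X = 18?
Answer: 32928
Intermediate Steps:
q(Q) = 18*Q
14²*(366 + q(-11)) = 14²*(366 + 18*(-11)) = 196*(366 - 198) = 196*168 = 32928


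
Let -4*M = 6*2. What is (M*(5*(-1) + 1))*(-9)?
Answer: -108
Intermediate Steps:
M = -3 (M = -3*2/2 = -1/4*12 = -3)
(M*(5*(-1) + 1))*(-9) = -3*(5*(-1) + 1)*(-9) = -3*(-5 + 1)*(-9) = -3*(-4)*(-9) = 12*(-9) = -108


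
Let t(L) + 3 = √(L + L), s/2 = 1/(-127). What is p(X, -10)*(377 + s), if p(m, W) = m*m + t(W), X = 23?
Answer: 25183302/127 + 95754*I*√5/127 ≈ 1.9829e+5 + 1685.9*I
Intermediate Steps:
s = -2/127 (s = 2/(-127) = 2*(-1/127) = -2/127 ≈ -0.015748)
t(L) = -3 + √2*√L (t(L) = -3 + √(L + L) = -3 + √(2*L) = -3 + √2*√L)
p(m, W) = -3 + m² + √2*√W (p(m, W) = m*m + (-3 + √2*√W) = m² + (-3 + √2*√W) = -3 + m² + √2*√W)
p(X, -10)*(377 + s) = (-3 + 23² + √2*√(-10))*(377 - 2/127) = (-3 + 529 + √2*(I*√10))*(47877/127) = (-3 + 529 + 2*I*√5)*(47877/127) = (526 + 2*I*√5)*(47877/127) = 25183302/127 + 95754*I*√5/127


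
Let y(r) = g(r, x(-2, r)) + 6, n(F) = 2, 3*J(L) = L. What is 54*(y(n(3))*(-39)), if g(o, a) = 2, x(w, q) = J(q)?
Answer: -16848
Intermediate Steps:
J(L) = L/3
x(w, q) = q/3
y(r) = 8 (y(r) = 2 + 6 = 8)
54*(y(n(3))*(-39)) = 54*(8*(-39)) = 54*(-312) = -16848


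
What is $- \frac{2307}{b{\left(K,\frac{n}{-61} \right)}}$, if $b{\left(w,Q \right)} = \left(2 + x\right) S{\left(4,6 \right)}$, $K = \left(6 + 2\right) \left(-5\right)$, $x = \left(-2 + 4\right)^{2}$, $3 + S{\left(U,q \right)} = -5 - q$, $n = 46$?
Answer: $\frac{769}{28} \approx 27.464$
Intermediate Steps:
$S{\left(U,q \right)} = -8 - q$ ($S{\left(U,q \right)} = -3 - \left(5 + q\right) = -8 - q$)
$x = 4$ ($x = 2^{2} = 4$)
$K = -40$ ($K = 8 \left(-5\right) = -40$)
$b{\left(w,Q \right)} = -84$ ($b{\left(w,Q \right)} = \left(2 + 4\right) \left(-8 - 6\right) = 6 \left(-8 - 6\right) = 6 \left(-14\right) = -84$)
$- \frac{2307}{b{\left(K,\frac{n}{-61} \right)}} = - \frac{2307}{-84} = \left(-2307\right) \left(- \frac{1}{84}\right) = \frac{769}{28}$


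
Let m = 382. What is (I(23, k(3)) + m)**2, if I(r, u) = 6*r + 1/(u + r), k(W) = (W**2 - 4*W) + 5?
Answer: 169026001/625 ≈ 2.7044e+5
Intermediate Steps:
k(W) = 5 + W**2 - 4*W
I(r, u) = 1/(r + u) + 6*r (I(r, u) = 6*r + 1/(r + u) = 1/(r + u) + 6*r)
(I(23, k(3)) + m)**2 = ((1 + 6*23**2 + 6*23*(5 + 3**2 - 4*3))/(23 + (5 + 3**2 - 4*3)) + 382)**2 = ((1 + 6*529 + 6*23*(5 + 9 - 12))/(23 + (5 + 9 - 12)) + 382)**2 = ((1 + 3174 + 6*23*2)/(23 + 2) + 382)**2 = ((1 + 3174 + 276)/25 + 382)**2 = ((1/25)*3451 + 382)**2 = (3451/25 + 382)**2 = (13001/25)**2 = 169026001/625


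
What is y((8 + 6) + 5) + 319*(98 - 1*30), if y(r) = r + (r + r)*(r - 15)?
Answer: 21863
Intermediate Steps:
y(r) = r + 2*r*(-15 + r) (y(r) = r + (2*r)*(-15 + r) = r + 2*r*(-15 + r))
y((8 + 6) + 5) + 319*(98 - 1*30) = ((8 + 6) + 5)*(-29 + 2*((8 + 6) + 5)) + 319*(98 - 1*30) = (14 + 5)*(-29 + 2*(14 + 5)) + 319*(98 - 30) = 19*(-29 + 2*19) + 319*68 = 19*(-29 + 38) + 21692 = 19*9 + 21692 = 171 + 21692 = 21863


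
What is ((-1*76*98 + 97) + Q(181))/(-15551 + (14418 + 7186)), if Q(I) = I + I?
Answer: -6989/6053 ≈ -1.1546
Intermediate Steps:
Q(I) = 2*I
((-1*76*98 + 97) + Q(181))/(-15551 + (14418 + 7186)) = ((-1*76*98 + 97) + 2*181)/(-15551 + (14418 + 7186)) = ((-76*98 + 97) + 362)/(-15551 + 21604) = ((-7448 + 97) + 362)/6053 = (-7351 + 362)*(1/6053) = -6989*1/6053 = -6989/6053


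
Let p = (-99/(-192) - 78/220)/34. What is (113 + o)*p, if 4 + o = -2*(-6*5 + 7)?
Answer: 17577/23936 ≈ 0.73433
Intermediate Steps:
p = 567/119680 (p = (-99*(-1/192) - 78*1/220)*(1/34) = (33/64 - 39/110)*(1/34) = (567/3520)*(1/34) = 567/119680 ≈ 0.0047376)
o = 42 (o = -4 - 2*(-6*5 + 7) = -4 - 2*(-30 + 7) = -4 - 2*(-23) = -4 + 46 = 42)
(113 + o)*p = (113 + 42)*(567/119680) = 155*(567/119680) = 17577/23936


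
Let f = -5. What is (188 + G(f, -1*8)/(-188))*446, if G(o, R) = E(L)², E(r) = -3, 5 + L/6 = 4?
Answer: 7879705/94 ≈ 83827.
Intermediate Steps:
L = -6 (L = -30 + 6*4 = -30 + 24 = -6)
G(o, R) = 9 (G(o, R) = (-3)² = 9)
(188 + G(f, -1*8)/(-188))*446 = (188 + 9/(-188))*446 = (188 + 9*(-1/188))*446 = (188 - 9/188)*446 = (35335/188)*446 = 7879705/94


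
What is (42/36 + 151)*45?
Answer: 13695/2 ≈ 6847.5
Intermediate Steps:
(42/36 + 151)*45 = (42*(1/36) + 151)*45 = (7/6 + 151)*45 = (913/6)*45 = 13695/2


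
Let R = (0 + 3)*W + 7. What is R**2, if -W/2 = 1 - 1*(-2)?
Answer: 121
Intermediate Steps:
W = -6 (W = -2*(1 - 1*(-2)) = -2*(1 + 2) = -2*3 = -6)
R = -11 (R = (0 + 3)*(-6) + 7 = 3*(-6) + 7 = -18 + 7 = -11)
R**2 = (-11)**2 = 121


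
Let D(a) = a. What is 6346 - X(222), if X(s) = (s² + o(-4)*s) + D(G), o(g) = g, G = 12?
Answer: -42062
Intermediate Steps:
X(s) = 12 + s² - 4*s (X(s) = (s² - 4*s) + 12 = 12 + s² - 4*s)
6346 - X(222) = 6346 - (12 + 222² - 4*222) = 6346 - (12 + 49284 - 888) = 6346 - 1*48408 = 6346 - 48408 = -42062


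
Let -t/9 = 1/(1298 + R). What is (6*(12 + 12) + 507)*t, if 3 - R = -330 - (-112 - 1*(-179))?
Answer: -1953/566 ≈ -3.4505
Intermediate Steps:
R = 400 (R = 3 - (-330 - (-112 - 1*(-179))) = 3 - (-330 - (-112 + 179)) = 3 - (-330 - 1*67) = 3 - (-330 - 67) = 3 - 1*(-397) = 3 + 397 = 400)
t = -3/566 (t = -9/(1298 + 400) = -9/1698 = -9*1/1698 = -3/566 ≈ -0.0053004)
(6*(12 + 12) + 507)*t = (6*(12 + 12) + 507)*(-3/566) = (6*24 + 507)*(-3/566) = (144 + 507)*(-3/566) = 651*(-3/566) = -1953/566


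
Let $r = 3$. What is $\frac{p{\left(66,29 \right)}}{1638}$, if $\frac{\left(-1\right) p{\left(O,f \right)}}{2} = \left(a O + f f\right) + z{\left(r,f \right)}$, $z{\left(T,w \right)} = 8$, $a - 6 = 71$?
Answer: $- \frac{659}{91} \approx -7.2418$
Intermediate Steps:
$a = 77$ ($a = 6 + 71 = 77$)
$p{\left(O,f \right)} = -16 - 154 O - 2 f^{2}$ ($p{\left(O,f \right)} = - 2 \left(\left(77 O + f f\right) + 8\right) = - 2 \left(\left(77 O + f^{2}\right) + 8\right) = - 2 \left(\left(f^{2} + 77 O\right) + 8\right) = - 2 \left(8 + f^{2} + 77 O\right) = -16 - 154 O - 2 f^{2}$)
$\frac{p{\left(66,29 \right)}}{1638} = \frac{-16 - 10164 - 2 \cdot 29^{2}}{1638} = \left(-16 - 10164 - 1682\right) \frac{1}{1638} = \left(-11862\right) \frac{1}{1638} = - \frac{659}{91}$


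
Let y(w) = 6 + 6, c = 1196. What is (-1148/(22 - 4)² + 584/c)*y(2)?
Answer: -295948/8073 ≈ -36.659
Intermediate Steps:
y(w) = 12
(-1148/(22 - 4)² + 584/c)*y(2) = (-1148/(22 - 4)² + 584/1196)*12 = (-1148/(18²) + 584*(1/1196))*12 = (-1148/324 + 146/299)*12 = (-1148*1/324 + 146/299)*12 = (-287/81 + 146/299)*12 = -73987/24219*12 = -295948/8073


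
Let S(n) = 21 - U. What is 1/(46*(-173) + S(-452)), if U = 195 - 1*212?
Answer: -1/7920 ≈ -0.00012626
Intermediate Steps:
U = -17 (U = 195 - 212 = -17)
S(n) = 38 (S(n) = 21 - 1*(-17) = 21 + 17 = 38)
1/(46*(-173) + S(-452)) = 1/(46*(-173) + 38) = 1/(-7958 + 38) = 1/(-7920) = -1/7920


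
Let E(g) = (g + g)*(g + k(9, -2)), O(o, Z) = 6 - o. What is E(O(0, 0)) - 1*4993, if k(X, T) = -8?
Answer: -5017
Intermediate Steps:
E(g) = 2*g*(-8 + g) (E(g) = (g + g)*(g - 8) = (2*g)*(-8 + g) = 2*g*(-8 + g))
E(O(0, 0)) - 1*4993 = 2*(6 - 1*0)*(-8 + (6 - 1*0)) - 1*4993 = 2*(6 + 0)*(-8 + (6 + 0)) - 4993 = 2*6*(-8 + 6) - 4993 = 2*6*(-2) - 4993 = -24 - 4993 = -5017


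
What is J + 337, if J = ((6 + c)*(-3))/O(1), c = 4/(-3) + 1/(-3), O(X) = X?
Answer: 324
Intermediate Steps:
c = -5/3 (c = 4*(-⅓) + 1*(-⅓) = -4/3 - ⅓ = -5/3 ≈ -1.6667)
J = -13 (J = ((6 - 5/3)*(-3))/1 = ((13/3)*(-3))*1 = -13*1 = -13)
J + 337 = -13 + 337 = 324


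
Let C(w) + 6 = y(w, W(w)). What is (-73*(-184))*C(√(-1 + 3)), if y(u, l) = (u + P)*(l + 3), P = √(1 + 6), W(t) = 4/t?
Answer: -26864 + 26864*√14 + 40296*√2 + 40296*√7 ≈ 2.3725e+5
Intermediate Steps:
P = √7 ≈ 2.6458
y(u, l) = (3 + l)*(u + √7) (y(u, l) = (u + √7)*(l + 3) = (u + √7)*(3 + l) = (3 + l)*(u + √7))
C(w) = -2 + 3*w + 3*√7 + 4*√7/w (C(w) = -6 + (3*w + 3*√7 + (4/w)*w + (4/w)*√7) = -6 + (3*w + 3*√7 + 4 + 4*√7/w) = -6 + (4 + 3*w + 3*√7 + 4*√7/w) = -2 + 3*w + 3*√7 + 4*√7/w)
(-73*(-184))*C(√(-1 + 3)) = (-73*(-184))*(-2 + 3*√(-1 + 3) + 3*√7 + 4*√7/(√(-1 + 3))) = 13432*(-2 + 3*√2 + 3*√7 + 4*√7/(√2)) = 13432*(-2 + 3*√2 + 3*√7 + 4*√7*(√2/2)) = 13432*(-2 + 3*√2 + 3*√7 + 2*√14) = 13432*(-2 + 2*√14 + 3*√2 + 3*√7) = -26864 + 26864*√14 + 40296*√2 + 40296*√7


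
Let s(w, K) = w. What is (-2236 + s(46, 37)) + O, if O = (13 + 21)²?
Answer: -1034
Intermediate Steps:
O = 1156 (O = 34² = 1156)
(-2236 + s(46, 37)) + O = (-2236 + 46) + 1156 = -2190 + 1156 = -1034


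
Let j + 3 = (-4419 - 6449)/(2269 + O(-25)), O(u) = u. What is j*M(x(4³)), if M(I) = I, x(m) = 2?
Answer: -800/51 ≈ -15.686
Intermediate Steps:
j = -400/51 (j = -3 + (-4419 - 6449)/(2269 - 25) = -3 - 10868/2244 = -3 - 10868*1/2244 = -3 - 247/51 = -400/51 ≈ -7.8431)
j*M(x(4³)) = -400/51*2 = -800/51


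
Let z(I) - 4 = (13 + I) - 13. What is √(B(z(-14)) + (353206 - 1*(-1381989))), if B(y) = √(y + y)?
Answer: √(1735195 + 2*I*√5) ≈ 1317.3 + 0.e-3*I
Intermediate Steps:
z(I) = 4 + I (z(I) = 4 + ((13 + I) - 13) = 4 + I)
B(y) = √2*√y (B(y) = √(2*y) = √2*√y)
√(B(z(-14)) + (353206 - 1*(-1381989))) = √(√2*√(4 - 14) + (353206 - 1*(-1381989))) = √(√2*√(-10) + (353206 + 1381989)) = √(√2*(I*√10) + 1735195) = √(2*I*√5 + 1735195) = √(1735195 + 2*I*√5)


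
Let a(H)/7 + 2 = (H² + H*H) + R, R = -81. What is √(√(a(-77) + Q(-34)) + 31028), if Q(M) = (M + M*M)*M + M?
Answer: √(31028 + √44243) ≈ 176.74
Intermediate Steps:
Q(M) = M + M*(M + M²) (Q(M) = (M + M²)*M + M = M*(M + M²) + M = M + M*(M + M²))
a(H) = -581 + 14*H² (a(H) = -14 + 7*((H² + H*H) - 81) = -14 + 7*((H² + H²) - 81) = -14 + 7*(2*H² - 81) = -14 + 7*(-81 + 2*H²) = -14 + (-567 + 14*H²) = -581 + 14*H²)
√(√(a(-77) + Q(-34)) + 31028) = √(√((-581 + 14*(-77)²) - 34*(1 - 34 + (-34)²)) + 31028) = √(√((-581 + 14*5929) - 34*(1 - 34 + 1156)) + 31028) = √(√((-581 + 83006) - 34*1123) + 31028) = √(√(82425 - 38182) + 31028) = √(√44243 + 31028) = √(31028 + √44243)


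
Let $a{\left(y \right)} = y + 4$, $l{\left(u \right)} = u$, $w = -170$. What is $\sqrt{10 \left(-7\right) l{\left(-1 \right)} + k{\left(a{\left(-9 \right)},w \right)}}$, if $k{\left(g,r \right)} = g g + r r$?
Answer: $\sqrt{28995} \approx 170.28$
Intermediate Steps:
$a{\left(y \right)} = 4 + y$
$k{\left(g,r \right)} = g^{2} + r^{2}$
$\sqrt{10 \left(-7\right) l{\left(-1 \right)} + k{\left(a{\left(-9 \right)},w \right)}} = \sqrt{10 \left(-7\right) \left(-1\right) + \left(\left(4 - 9\right)^{2} + \left(-170\right)^{2}\right)} = \sqrt{\left(-70\right) \left(-1\right) + \left(\left(-5\right)^{2} + 28900\right)} = \sqrt{70 + \left(25 + 28900\right)} = \sqrt{70 + 28925} = \sqrt{28995}$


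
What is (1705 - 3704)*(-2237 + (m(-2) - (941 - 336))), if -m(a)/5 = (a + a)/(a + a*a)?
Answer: 5661168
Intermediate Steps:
m(a) = -10*a/(a + a²) (m(a) = -5*(a + a)/(a + a*a) = -5*2*a/(a + a²) = -10*a/(a + a²))
(1705 - 3704)*(-2237 + (m(-2) - (941 - 336))) = (1705 - 3704)*(-2237 + (-10/(1 - 2) - (941 - 336))) = -1999*(-2237 + (-10/(-1) - 1*605)) = -1999*(-2237 + (-10*(-1) - 605)) = -1999*(-2237 + (10 - 605)) = -1999*(-2237 - 595) = -1999*(-2832) = 5661168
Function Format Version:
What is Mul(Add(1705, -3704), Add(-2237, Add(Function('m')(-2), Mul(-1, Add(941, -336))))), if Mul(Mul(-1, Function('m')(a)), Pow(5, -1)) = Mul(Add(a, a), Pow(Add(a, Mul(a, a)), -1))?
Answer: 5661168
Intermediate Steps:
Function('m')(a) = Mul(-10, a, Pow(Add(a, Pow(a, 2)), -1)) (Function('m')(a) = Mul(-5, Mul(Add(a, a), Pow(Add(a, Mul(a, a)), -1))) = Mul(-5, Mul(Mul(2, a), Pow(Add(a, Pow(a, 2)), -1))) = Mul(-5, Mul(2, a, Pow(Add(a, Pow(a, 2)), -1))) = Mul(-10, a, Pow(Add(a, Pow(a, 2)), -1)))
Mul(Add(1705, -3704), Add(-2237, Add(Function('m')(-2), Mul(-1, Add(941, -336))))) = Mul(Add(1705, -3704), Add(-2237, Add(Mul(-10, Pow(Add(1, -2), -1)), Mul(-1, Add(941, -336))))) = Mul(-1999, Add(-2237, Add(Mul(-10, Pow(-1, -1)), Mul(-1, 605)))) = Mul(-1999, Add(-2237, Add(Mul(-10, -1), -605))) = Mul(-1999, Add(-2237, Add(10, -605))) = Mul(-1999, Add(-2237, -595)) = Mul(-1999, -2832) = 5661168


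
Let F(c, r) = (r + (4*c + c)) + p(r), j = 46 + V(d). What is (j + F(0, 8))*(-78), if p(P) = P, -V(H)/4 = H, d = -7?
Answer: -7020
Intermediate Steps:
V(H) = -4*H
j = 74 (j = 46 - 4*(-7) = 46 + 28 = 74)
F(c, r) = 2*r + 5*c (F(c, r) = (r + (4*c + c)) + r = (r + 5*c) + r = 2*r + 5*c)
(j + F(0, 8))*(-78) = (74 + (2*8 + 5*0))*(-78) = (74 + (16 + 0))*(-78) = (74 + 16)*(-78) = 90*(-78) = -7020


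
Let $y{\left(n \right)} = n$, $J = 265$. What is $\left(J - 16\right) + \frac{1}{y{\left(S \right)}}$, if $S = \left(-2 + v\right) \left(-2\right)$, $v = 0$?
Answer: $\frac{997}{4} \approx 249.25$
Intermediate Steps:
$S = 4$ ($S = \left(-2 + 0\right) \left(-2\right) = \left(-2\right) \left(-2\right) = 4$)
$\left(J - 16\right) + \frac{1}{y{\left(S \right)}} = \left(265 - 16\right) + \frac{1}{4} = 249 + \frac{1}{4} = \frac{997}{4}$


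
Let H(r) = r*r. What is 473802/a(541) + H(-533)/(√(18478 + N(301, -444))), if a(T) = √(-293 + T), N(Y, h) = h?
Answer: 236901*√62/62 + 284089*√18034/18034 ≈ 32202.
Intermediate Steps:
H(r) = r²
473802/a(541) + H(-533)/(√(18478 + N(301, -444))) = 473802/(√(-293 + 541)) + (-533)²/(√(18478 - 444)) = 473802/(√248) + 284089/(√18034) = 473802/((2*√62)) + 284089*(√18034/18034) = 473802*(√62/124) + 284089*√18034/18034 = 236901*√62/62 + 284089*√18034/18034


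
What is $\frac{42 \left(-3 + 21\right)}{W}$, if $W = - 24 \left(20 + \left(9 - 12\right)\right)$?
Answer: $- \frac{63}{34} \approx -1.8529$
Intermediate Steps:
$W = -408$ ($W = - 24 \left(20 + \left(9 - 12\right)\right) = - 24 \left(20 - 3\right) = \left(-24\right) 17 = -408$)
$\frac{42 \left(-3 + 21\right)}{W} = \frac{42 \left(-3 + 21\right)}{-408} = 42 \cdot 18 \left(- \frac{1}{408}\right) = 756 \left(- \frac{1}{408}\right) = - \frac{63}{34}$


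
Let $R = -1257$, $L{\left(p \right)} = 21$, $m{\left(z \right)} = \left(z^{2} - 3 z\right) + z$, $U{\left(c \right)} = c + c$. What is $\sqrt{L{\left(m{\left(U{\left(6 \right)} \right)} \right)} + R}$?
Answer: $2 i \sqrt{309} \approx 35.157 i$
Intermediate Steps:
$U{\left(c \right)} = 2 c$
$m{\left(z \right)} = z^{2} - 2 z$
$\sqrt{L{\left(m{\left(U{\left(6 \right)} \right)} \right)} + R} = \sqrt{21 - 1257} = \sqrt{-1236} = 2 i \sqrt{309}$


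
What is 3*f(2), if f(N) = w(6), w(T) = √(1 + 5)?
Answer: 3*√6 ≈ 7.3485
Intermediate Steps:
w(T) = √6
f(N) = √6
3*f(2) = 3*√6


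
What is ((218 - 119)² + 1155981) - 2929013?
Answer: -1763231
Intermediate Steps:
((218 - 119)² + 1155981) - 2929013 = (99² + 1155981) - 2929013 = (9801 + 1155981) - 2929013 = 1165782 - 2929013 = -1763231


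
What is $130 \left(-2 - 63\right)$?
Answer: $-8450$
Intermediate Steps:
$130 \left(-2 - 63\right) = 130 \left(-65\right) = -8450$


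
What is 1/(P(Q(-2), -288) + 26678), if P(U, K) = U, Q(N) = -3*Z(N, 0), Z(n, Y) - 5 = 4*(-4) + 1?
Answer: 1/26708 ≈ 3.7442e-5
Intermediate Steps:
Z(n, Y) = -10 (Z(n, Y) = 5 + (4*(-4) + 1) = 5 + (-16 + 1) = 5 - 15 = -10)
Q(N) = 30 (Q(N) = -3*(-10) = 30)
1/(P(Q(-2), -288) + 26678) = 1/(30 + 26678) = 1/26708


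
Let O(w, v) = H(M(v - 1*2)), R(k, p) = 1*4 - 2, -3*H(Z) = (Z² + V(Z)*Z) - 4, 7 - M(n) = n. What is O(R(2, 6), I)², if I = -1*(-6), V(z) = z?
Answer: 196/9 ≈ 21.778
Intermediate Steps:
M(n) = 7 - n
H(Z) = 4/3 - 2*Z²/3 (H(Z) = -((Z² + Z*Z) - 4)/3 = -((Z² + Z²) - 4)/3 = -(2*Z² - 4)/3 = -(-4 + 2*Z²)/3 = 4/3 - 2*Z²/3)
R(k, p) = 2 (R(k, p) = 4 - 2 = 2)
I = 6
O(w, v) = 4/3 - 2*(9 - v)²/3 (O(w, v) = 4/3 - 2*(7 - (v - 1*2))²/3 = 4/3 - 2*(7 - (v - 2))²/3 = 4/3 - 2*(7 - (-2 + v))²/3 = 4/3 - 2*(7 + (2 - v))²/3 = 4/3 - 2*(9 - v)²/3)
O(R(2, 6), I)² = (4/3 - 2*(-9 + 6)²/3)² = (4/3 - ⅔*(-3)²)² = (4/3 - ⅔*9)² = (4/3 - 6)² = (-14/3)² = 196/9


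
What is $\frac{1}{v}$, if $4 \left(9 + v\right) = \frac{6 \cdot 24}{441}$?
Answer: $- \frac{49}{437} \approx -0.11213$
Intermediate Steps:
$v = - \frac{437}{49}$ ($v = -9 + \frac{6 \cdot 24 \cdot \frac{1}{441}}{4} = -9 + \frac{144 \cdot \frac{1}{441}}{4} = -9 + \frac{1}{4} \cdot \frac{16}{49} = -9 + \frac{4}{49} = - \frac{437}{49} \approx -8.9184$)
$\frac{1}{v} = \frac{1}{- \frac{437}{49}} = - \frac{49}{437}$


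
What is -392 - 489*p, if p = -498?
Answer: 243130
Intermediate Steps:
-392 - 489*p = -392 - 489*(-498) = -392 + 243522 = 243130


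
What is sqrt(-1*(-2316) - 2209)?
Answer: sqrt(107) ≈ 10.344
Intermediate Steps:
sqrt(-1*(-2316) - 2209) = sqrt(2316 - 2209) = sqrt(107)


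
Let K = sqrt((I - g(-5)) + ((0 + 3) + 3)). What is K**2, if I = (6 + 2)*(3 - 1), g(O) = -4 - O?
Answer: 21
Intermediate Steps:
I = 16 (I = 8*2 = 16)
K = sqrt(21) (K = sqrt((16 - (-4 - 1*(-5))) + ((0 + 3) + 3)) = sqrt((16 - (-4 + 5)) + (3 + 3)) = sqrt((16 - 1*1) + 6) = sqrt((16 - 1) + 6) = sqrt(15 + 6) = sqrt(21) ≈ 4.5826)
K**2 = (sqrt(21))**2 = 21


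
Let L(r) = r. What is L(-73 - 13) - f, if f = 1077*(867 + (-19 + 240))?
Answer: -1171862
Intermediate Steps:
f = 1171776 (f = 1077*(867 + 221) = 1077*1088 = 1171776)
L(-73 - 13) - f = (-73 - 13) - 1*1171776 = -86 - 1171776 = -1171862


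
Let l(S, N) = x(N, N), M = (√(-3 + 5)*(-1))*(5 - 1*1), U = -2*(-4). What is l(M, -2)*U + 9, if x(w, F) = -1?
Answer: 1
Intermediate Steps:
U = 8
M = -4*√2 (M = (√2*(-1))*(5 - 1) = -√2*4 = -4*√2 ≈ -5.6569)
l(S, N) = -1
l(M, -2)*U + 9 = -1*8 + 9 = -8 + 9 = 1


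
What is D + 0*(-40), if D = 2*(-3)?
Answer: -6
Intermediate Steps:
D = -6
D + 0*(-40) = -6 + 0*(-40) = -6 + 0 = -6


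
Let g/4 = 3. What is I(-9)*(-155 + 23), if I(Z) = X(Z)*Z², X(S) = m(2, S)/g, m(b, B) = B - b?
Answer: 9801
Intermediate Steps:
g = 12 (g = 4*3 = 12)
X(S) = -⅙ + S/12 (X(S) = (S - 1*2)/12 = (S - 2)*(1/12) = (-2 + S)*(1/12) = -⅙ + S/12)
I(Z) = Z²*(-⅙ + Z/12) (I(Z) = (-⅙ + Z/12)*Z² = Z²*(-⅙ + Z/12))
I(-9)*(-155 + 23) = ((1/12)*(-9)²*(-2 - 9))*(-155 + 23) = ((1/12)*81*(-11))*(-132) = -297/4*(-132) = 9801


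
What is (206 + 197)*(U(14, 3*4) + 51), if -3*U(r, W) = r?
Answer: 56017/3 ≈ 18672.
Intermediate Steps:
U(r, W) = -r/3
(206 + 197)*(U(14, 3*4) + 51) = (206 + 197)*(-1/3*14 + 51) = 403*(-14/3 + 51) = 403*(139/3) = 56017/3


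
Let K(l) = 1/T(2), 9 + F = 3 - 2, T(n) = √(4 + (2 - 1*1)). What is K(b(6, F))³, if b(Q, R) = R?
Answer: √5/25 ≈ 0.089443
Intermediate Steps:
T(n) = √5 (T(n) = √(4 + (2 - 1)) = √(4 + 1) = √5)
F = -8 (F = -9 + (3 - 2) = -9 + 1 = -8)
K(l) = √5/5 (K(l) = 1/(√5) = √5/5)
K(b(6, F))³ = (√5/5)³ = √5/25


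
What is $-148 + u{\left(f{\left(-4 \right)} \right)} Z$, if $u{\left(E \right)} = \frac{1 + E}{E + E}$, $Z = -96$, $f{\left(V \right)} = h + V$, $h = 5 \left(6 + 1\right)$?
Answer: $- \frac{6124}{31} \approx -197.55$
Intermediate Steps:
$h = 35$ ($h = 5 \cdot 7 = 35$)
$f{\left(V \right)} = 35 + V$
$u{\left(E \right)} = \frac{1 + E}{2 E}$
$-148 + u{\left(f{\left(-4 \right)} \right)} Z = -148 + \frac{1 + \left(35 - 4\right)}{2 \left(35 - 4\right)} \left(-96\right) = -148 + \frac{1 + 31}{2 \cdot 31} \left(-96\right) = -148 + \frac{1}{2} \cdot \frac{1}{31} \cdot 32 \left(-96\right) = -148 + \frac{16}{31} \left(-96\right) = -148 - \frac{1536}{31} = - \frac{6124}{31}$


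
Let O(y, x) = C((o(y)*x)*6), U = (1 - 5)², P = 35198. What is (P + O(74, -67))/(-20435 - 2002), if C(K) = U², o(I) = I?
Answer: -11818/7479 ≈ -1.5802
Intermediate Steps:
U = 16 (U = (-4)² = 16)
C(K) = 256 (C(K) = 16² = 256)
O(y, x) = 256
(P + O(74, -67))/(-20435 - 2002) = (35198 + 256)/(-20435 - 2002) = 35454/(-22437) = 35454*(-1/22437) = -11818/7479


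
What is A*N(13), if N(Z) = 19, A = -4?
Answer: -76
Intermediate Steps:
A*N(13) = -4*19 = -76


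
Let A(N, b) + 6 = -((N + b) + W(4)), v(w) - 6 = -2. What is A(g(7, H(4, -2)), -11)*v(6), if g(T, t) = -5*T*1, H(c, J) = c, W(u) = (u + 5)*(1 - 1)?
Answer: 160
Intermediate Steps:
W(u) = 0 (W(u) = (5 + u)*0 = 0)
v(w) = 4 (v(w) = 6 - 2 = 4)
g(T, t) = -5*T
A(N, b) = -6 - N - b (A(N, b) = -6 - ((N + b) + 0) = -6 - (N + b) = -6 + (-N - b) = -6 - N - b)
A(g(7, H(4, -2)), -11)*v(6) = (-6 - (-5)*7 - 1*(-11))*4 = (-6 - 1*(-35) + 11)*4 = (-6 + 35 + 11)*4 = 40*4 = 160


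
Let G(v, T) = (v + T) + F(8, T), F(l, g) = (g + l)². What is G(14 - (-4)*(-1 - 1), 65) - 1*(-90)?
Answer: 5490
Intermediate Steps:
G(v, T) = T + v + (8 + T)² (G(v, T) = (v + T) + (T + 8)² = (T + v) + (8 + T)² = T + v + (8 + T)²)
G(14 - (-4)*(-1 - 1), 65) - 1*(-90) = (65 + (14 - (-4)*(-1 - 1)) + (8 + 65)²) - 1*(-90) = (65 + (14 - (-4)*(-2)) + 73²) + 90 = (65 + (14 - 1*8) + 5329) + 90 = (65 + (14 - 8) + 5329) + 90 = (65 + 6 + 5329) + 90 = 5400 + 90 = 5490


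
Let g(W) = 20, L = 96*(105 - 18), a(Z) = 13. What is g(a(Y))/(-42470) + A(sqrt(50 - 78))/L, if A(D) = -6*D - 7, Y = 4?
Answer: -46433/35470944 - I*sqrt(7)/696 ≈ -0.001309 - 0.0038014*I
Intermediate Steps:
L = 8352 (L = 96*87 = 8352)
A(D) = -7 - 6*D
g(a(Y))/(-42470) + A(sqrt(50 - 78))/L = 20/(-42470) + (-7 - 6*sqrt(50 - 78))/8352 = 20*(-1/42470) + (-7 - 12*I*sqrt(7))*(1/8352) = -2/4247 + (-7 - 12*I*sqrt(7))*(1/8352) = -2/4247 + (-7/8352 - I*sqrt(7)/696) = -46433/35470944 - I*sqrt(7)/696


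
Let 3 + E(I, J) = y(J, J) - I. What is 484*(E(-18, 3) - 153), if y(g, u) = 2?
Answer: -65824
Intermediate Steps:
E(I, J) = -1 - I (E(I, J) = -3 + (2 - I) = -1 - I)
484*(E(-18, 3) - 153) = 484*((-1 - 1*(-18)) - 153) = 484*((-1 + 18) - 153) = 484*(17 - 153) = 484*(-136) = -65824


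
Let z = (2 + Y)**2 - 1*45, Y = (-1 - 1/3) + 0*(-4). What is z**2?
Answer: 160801/81 ≈ 1985.2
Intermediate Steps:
Y = -4/3 (Y = (-1 - 1*1/3) + 0 = (-1 - 1/3) + 0 = -4/3 + 0 = -4/3 ≈ -1.3333)
z = -401/9 (z = (2 - 4/3)**2 - 1*45 = (2/3)**2 - 45 = 4/9 - 45 = -401/9 ≈ -44.556)
z**2 = (-401/9)**2 = 160801/81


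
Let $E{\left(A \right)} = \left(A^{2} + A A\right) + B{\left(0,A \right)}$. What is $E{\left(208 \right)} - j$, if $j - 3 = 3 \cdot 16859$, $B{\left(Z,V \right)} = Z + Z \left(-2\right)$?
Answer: $35948$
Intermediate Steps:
$B{\left(Z,V \right)} = - Z$ ($B{\left(Z,V \right)} = Z - 2 Z = - Z$)
$E{\left(A \right)} = 2 A^{2}$ ($E{\left(A \right)} = \left(A^{2} + A A\right) - 0 = \left(A^{2} + A^{2}\right) + 0 = 2 A^{2} + 0 = 2 A^{2}$)
$j = 50580$ ($j = 3 + 3 \cdot 16859 = 3 + 50577 = 50580$)
$E{\left(208 \right)} - j = 2 \cdot 208^{2} - 50580 = 2 \cdot 43264 - 50580 = 86528 - 50580 = 35948$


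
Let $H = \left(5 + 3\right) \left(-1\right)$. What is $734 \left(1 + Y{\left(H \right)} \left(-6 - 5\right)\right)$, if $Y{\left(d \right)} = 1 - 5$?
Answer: $33030$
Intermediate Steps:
$H = -8$ ($H = 8 \left(-1\right) = -8$)
$Y{\left(d \right)} = -4$
$734 \left(1 + Y{\left(H \right)} \left(-6 - 5\right)\right) = 734 \left(1 - 4 \left(-6 - 5\right)\right) = 734 \left(1 - -44\right) = 734 \left(1 + 44\right) = 734 \cdot 45 = 33030$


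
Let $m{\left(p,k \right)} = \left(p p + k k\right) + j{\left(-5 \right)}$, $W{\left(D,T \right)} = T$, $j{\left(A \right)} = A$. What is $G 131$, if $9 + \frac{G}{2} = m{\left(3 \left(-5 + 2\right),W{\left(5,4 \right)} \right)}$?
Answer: $21746$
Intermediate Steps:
$m{\left(p,k \right)} = -5 + k^{2} + p^{2}$ ($m{\left(p,k \right)} = \left(p p + k k\right) - 5 = \left(p^{2} + k^{2}\right) - 5 = \left(k^{2} + p^{2}\right) - 5 = -5 + k^{2} + p^{2}$)
$G = 166$ ($G = -18 + 2 \left(-5 + 4^{2} + \left(3 \left(-5 + 2\right)\right)^{2}\right) = -18 + 2 \left(-5 + 16 + \left(3 \left(-3\right)\right)^{2}\right) = -18 + 2 \left(-5 + 16 + \left(-9\right)^{2}\right) = -18 + 2 \left(-5 + 16 + 81\right) = -18 + 2 \cdot 92 = -18 + 184 = 166$)
$G 131 = 166 \cdot 131 = 21746$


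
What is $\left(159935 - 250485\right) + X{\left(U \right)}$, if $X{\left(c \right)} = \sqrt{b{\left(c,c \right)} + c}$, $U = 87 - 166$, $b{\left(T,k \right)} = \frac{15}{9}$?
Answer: $-90550 + \frac{2 i \sqrt{174}}{3} \approx -90550.0 + 8.7939 i$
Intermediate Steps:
$b{\left(T,k \right)} = \frac{5}{3}$ ($b{\left(T,k \right)} = 15 \cdot \frac{1}{9} = \frac{5}{3}$)
$U = -79$
$X{\left(c \right)} = \sqrt{\frac{5}{3} + c}$
$\left(159935 - 250485\right) + X{\left(U \right)} = \left(159935 - 250485\right) + \frac{\sqrt{15 + 9 \left(-79\right)}}{3} = -90550 + \frac{\sqrt{15 - 711}}{3} = -90550 + \frac{\sqrt{-696}}{3} = -90550 + \frac{2 i \sqrt{174}}{3}$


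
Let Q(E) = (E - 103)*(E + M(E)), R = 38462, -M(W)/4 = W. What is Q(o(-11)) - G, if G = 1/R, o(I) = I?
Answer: -144694045/38462 ≈ -3762.0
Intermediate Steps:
M(W) = -4*W
G = 1/38462 ≈ 2.6000e-5
Q(E) = -3*E*(-103 + E) (Q(E) = (E - 103)*(E - 4*E) = (-103 + E)*(-3*E) = -3*E*(-103 + E))
Q(o(-11)) - G = 3*(-11)*(103 - 1*(-11)) - 1*1/38462 = 3*(-11)*(103 + 11) - 1/38462 = 3*(-11)*114 - 1/38462 = -3762 - 1/38462 = -144694045/38462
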